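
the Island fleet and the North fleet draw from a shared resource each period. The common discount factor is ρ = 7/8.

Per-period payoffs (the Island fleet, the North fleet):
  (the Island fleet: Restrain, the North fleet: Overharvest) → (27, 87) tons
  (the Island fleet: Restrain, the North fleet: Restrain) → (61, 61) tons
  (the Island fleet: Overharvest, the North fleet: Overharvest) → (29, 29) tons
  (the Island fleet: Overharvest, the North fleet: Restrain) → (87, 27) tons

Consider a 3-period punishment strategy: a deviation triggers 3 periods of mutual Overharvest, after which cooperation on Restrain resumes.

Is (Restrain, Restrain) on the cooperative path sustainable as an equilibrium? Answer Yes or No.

Yes

A one-shot deviation gives 87 now, then 29 for 3 periods, then back to 61.
Gain from deviating: (87−61) today; loss: (61−29) in each of the next 3 periods.
No-deviation condition: (61−29)(ρ+…+ρ^3) ≥ 87−61, i.e. ρ+…+ρ^3 ≥ 13/16.
At ρ = 7/8: ρ+…+ρ^3 = 2.3105 ≥ 0.8125.
So cooperation is sustainable.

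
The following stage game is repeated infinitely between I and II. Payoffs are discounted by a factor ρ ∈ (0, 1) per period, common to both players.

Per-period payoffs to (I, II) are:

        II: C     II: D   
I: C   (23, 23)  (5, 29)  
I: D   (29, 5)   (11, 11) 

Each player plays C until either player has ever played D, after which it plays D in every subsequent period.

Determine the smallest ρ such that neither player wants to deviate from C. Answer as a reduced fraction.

1/3

Cooperation forever yields 23 each period: 23/(1−ρ).
Deviating yields 29 once, then 11 forever: 29 + 11ρ/(1−ρ).
No profitable deviation requires 23/(1−ρ) ≥ 29 + 11ρ/(1−ρ).
Multiplying by (1−ρ): 23 ≥ 29(1−ρ) + 11ρ = 29 − 18ρ.
So 18ρ ≥ 6, i.e. ρ ≥ 6/18 = 1/3.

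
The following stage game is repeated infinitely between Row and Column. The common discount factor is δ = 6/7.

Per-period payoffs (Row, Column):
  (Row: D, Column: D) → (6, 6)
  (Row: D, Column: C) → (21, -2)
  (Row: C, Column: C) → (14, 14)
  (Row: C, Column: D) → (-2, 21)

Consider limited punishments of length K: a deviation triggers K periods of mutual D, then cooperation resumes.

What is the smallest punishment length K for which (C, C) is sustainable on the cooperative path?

2

No profitable deviation requires (14−6)(δ+…+δ^K) ≥ 21−14, i.e. δ+…+δ^K ≥ 7/8 ≈ 0.8750.
With δ = 6/7, the partial sums are K=1: 0.8571, K=2: 1.5918.
K = 2 is the first length at which the sum reaches 0.8750.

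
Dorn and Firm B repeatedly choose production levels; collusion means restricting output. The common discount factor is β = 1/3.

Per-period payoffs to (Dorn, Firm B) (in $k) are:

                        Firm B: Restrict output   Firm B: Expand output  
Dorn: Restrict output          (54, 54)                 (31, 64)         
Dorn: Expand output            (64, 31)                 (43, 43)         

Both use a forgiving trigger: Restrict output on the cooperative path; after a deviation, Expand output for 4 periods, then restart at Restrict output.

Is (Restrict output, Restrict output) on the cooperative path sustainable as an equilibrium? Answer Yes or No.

A one-shot deviation gives 64 now, then 43 for 4 periods, then back to 54.
Gain from deviating: (64−54) today; loss: (54−43) in each of the next 4 periods.
No-deviation condition: (54−43)(β+…+β^4) ≥ 64−54, i.e. β+…+β^4 ≥ 10/11.
At β = 1/3: β+…+β^4 = 0.4938 < 0.9091.
So cooperation is not sustainable.

No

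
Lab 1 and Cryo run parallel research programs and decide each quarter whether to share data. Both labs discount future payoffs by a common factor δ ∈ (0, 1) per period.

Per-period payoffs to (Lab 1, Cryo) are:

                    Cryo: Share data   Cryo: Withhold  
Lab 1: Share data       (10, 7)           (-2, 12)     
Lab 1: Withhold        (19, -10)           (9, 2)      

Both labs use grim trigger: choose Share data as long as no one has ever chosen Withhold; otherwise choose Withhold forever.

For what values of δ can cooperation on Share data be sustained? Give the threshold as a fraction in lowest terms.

9/10

Lab 1: cooperation gives 10 each period; deviation gives 19 once then 9 forever.
  10/(1−δ) ≥ 19 + 9δ/(1−δ) ⇒ δ ≥ 9/10.
Cryo: cooperation gives 7 each period; deviation gives 12 once then 2 forever.
  δ ≥ 5/10 = 1/2.
Both must hold, so the binding constraint is Lab 1's: δ ≥ 9/10.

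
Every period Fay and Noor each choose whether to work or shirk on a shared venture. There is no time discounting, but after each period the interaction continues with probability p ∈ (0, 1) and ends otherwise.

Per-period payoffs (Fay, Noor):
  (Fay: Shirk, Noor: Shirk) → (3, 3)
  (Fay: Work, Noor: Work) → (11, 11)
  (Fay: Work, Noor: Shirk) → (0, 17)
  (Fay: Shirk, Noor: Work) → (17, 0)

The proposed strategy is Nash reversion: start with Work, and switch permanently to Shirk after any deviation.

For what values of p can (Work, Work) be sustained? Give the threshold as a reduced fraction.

3/7

Expected cooperation value is 11 + p·11 + p²·11 + … = 11/(1−p); deviation gives 17 + p·3/(1−p).
11 ≥ 17(1−p) + 3p ⇒ 14p ≥ 6 ⇒ p ≥ 6/14 = 3/7.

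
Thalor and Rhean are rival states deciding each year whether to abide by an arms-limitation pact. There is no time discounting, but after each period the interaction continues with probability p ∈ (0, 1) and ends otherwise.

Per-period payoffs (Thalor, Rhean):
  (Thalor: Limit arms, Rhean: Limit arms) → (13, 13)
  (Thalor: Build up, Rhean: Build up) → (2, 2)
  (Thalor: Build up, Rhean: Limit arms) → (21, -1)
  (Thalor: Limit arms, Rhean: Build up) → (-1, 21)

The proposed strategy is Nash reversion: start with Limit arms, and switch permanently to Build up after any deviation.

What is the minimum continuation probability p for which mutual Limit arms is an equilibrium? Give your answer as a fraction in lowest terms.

With no time discounting, the continuation probability p plays the role of the discount factor.
Grim-trigger IC: 13/(1−p) ≥ 21 + 2p/(1−p) ⇒ p ≥ (21−13)/(21−2) = 8/19.

8/19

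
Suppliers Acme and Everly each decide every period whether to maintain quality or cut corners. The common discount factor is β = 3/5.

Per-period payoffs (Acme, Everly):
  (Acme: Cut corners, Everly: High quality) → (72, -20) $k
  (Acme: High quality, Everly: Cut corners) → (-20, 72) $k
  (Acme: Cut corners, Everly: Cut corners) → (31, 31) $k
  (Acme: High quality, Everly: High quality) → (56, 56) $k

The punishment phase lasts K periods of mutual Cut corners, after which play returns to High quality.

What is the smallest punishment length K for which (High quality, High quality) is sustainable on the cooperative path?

2

Need Σ_{k=1}^{K} β^k ≥ (72−56)/(56−31) = 0.6400 at β = 3/5.
At K = 1 the sum is 0.6000 < 0.6400; at K = 2 it is 0.9600 ≥ 0.6400.
So the minimum punishment length is K = 2.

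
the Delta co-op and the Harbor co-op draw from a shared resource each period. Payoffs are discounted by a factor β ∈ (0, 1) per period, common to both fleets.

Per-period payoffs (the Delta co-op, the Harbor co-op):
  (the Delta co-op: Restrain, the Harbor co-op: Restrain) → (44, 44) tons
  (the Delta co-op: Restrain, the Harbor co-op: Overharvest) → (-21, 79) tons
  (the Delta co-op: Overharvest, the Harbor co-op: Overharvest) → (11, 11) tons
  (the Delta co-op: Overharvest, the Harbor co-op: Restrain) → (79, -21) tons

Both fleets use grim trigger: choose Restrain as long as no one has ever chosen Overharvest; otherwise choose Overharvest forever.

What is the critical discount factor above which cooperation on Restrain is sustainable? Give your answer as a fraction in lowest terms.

Under grim trigger the critical discount factor is (T−C)/(T−P) with T = 79, C = 44, P = 11.
β* = (79−44)/(79−11) = 35/68.

35/68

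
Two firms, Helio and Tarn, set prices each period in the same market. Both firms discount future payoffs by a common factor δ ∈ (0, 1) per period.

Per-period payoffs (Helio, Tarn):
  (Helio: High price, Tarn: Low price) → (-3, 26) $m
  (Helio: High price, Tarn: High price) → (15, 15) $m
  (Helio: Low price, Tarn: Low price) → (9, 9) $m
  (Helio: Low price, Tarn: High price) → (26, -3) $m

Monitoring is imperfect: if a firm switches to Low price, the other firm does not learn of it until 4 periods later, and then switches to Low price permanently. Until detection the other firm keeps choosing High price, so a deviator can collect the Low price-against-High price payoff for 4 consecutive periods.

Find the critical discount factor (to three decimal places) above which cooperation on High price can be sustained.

Deviating for the 4 undetected periods gains 26−15 = 11 per period over cooperation, then loses 15−9 = 6 per period forever once punishment starts.
Gain: 11(1 + δ + … + δ^3); loss: 6·δ^4/(1−δ).
No profitable deviation ⇔ 11(1−δ^4) ≤ 6·δ^4, i.e. δ^4 ≥ 11/(11+6) = 11/17.
Hence δ ≥ (11/17)^(1/4) ≈ 0.897.

0.897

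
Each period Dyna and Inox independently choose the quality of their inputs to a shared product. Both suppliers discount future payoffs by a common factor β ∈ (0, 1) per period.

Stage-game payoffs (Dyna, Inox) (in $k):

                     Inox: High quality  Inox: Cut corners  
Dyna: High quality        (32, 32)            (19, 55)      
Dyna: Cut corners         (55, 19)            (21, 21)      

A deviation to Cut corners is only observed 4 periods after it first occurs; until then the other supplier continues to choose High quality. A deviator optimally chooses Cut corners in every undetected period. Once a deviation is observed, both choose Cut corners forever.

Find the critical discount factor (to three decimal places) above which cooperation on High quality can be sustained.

A deviator earns 55 for 4 periods, then 21 forever; cooperating earns 32 forever. Multiplying the IC by (1−β):
32 ≥ 55(1−β^4) + 21β^4, so 34·β^4 ≥ 23 and β^4 ≥ 23/34.
β ≥ (23/34)^(1/4) ≈ 0.907.

0.907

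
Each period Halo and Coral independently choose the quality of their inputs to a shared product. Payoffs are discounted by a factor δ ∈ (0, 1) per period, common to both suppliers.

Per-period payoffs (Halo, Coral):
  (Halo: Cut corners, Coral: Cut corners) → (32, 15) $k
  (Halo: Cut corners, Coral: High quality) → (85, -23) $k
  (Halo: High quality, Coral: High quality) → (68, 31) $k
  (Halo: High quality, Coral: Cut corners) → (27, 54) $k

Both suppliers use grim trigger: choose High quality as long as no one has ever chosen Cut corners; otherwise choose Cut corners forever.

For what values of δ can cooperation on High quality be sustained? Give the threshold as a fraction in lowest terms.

Halo: cooperation gives 68 each period; deviation gives 85 once then 32 forever.
  68/(1−δ) ≥ 85 + 32δ/(1−δ) ⇒ δ ≥ 17/53.
Coral: cooperation gives 31 each period; deviation gives 54 once then 15 forever.
  δ ≥ 23/39.
Both must hold, so the binding constraint is Coral's: δ ≥ 23/39.

23/39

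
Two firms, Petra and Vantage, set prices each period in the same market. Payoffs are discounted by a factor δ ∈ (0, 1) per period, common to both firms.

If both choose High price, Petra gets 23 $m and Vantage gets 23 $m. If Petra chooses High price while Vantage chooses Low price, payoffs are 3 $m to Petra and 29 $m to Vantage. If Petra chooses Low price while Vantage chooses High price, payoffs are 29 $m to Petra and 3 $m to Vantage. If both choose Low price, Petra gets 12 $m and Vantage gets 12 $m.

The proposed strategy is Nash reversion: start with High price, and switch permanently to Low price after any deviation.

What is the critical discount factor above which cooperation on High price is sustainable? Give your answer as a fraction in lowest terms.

One-period gain from deviating is 29 − 23 = 6. The loss is 23 − 12 = 11 in every subsequent period, with present value 11·δ/(1−δ).
Deviation is unprofitable when 11·δ/(1−δ) ≥ 6, i.e. δ/(1−δ) ≥ 6/11.
Equivalently δ ≥ 6/(6+11) = 6/17.

6/17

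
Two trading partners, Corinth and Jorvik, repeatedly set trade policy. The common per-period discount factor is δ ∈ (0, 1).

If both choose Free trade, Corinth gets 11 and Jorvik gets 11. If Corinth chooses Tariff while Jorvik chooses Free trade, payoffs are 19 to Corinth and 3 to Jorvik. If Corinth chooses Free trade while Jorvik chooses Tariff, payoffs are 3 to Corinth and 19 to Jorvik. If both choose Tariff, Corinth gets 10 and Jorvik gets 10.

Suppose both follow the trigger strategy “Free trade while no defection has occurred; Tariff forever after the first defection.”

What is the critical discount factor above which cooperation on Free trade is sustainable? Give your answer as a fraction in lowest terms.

Cooperation forever yields 11 each period: 11/(1−δ).
Deviating yields 19 once, then 10 forever: 19 + 10δ/(1−δ).
No profitable deviation requires 11/(1−δ) ≥ 19 + 10δ/(1−δ).
Multiplying by (1−δ): 11 ≥ 19(1−δ) + 10δ = 19 − 9δ.
So 9δ ≥ 8, i.e. δ ≥ 8/9.

8/9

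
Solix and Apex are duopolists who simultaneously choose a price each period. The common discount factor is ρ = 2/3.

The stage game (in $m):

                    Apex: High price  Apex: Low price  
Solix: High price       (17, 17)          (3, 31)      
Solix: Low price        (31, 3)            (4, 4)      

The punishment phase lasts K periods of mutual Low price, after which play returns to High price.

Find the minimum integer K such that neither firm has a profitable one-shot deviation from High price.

2

Need Σ_{k=1}^{K} ρ^k ≥ (31−17)/(17−4) = 1.0769 at ρ = 2/3.
At K = 1 the sum is 0.6667 < 1.0769; at K = 2 it is 1.1111 ≥ 1.0769.
So the minimum punishment length is K = 2.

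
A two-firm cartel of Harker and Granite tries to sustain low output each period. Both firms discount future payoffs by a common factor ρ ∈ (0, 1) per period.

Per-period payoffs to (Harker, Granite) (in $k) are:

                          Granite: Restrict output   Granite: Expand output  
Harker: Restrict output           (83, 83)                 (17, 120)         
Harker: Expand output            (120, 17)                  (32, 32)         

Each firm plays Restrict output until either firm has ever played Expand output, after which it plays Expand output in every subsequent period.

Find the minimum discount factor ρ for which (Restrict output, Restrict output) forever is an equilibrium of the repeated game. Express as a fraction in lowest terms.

37/88

83/(1−ρ) ≥ 120 + 32ρ/(1−ρ)
83 ≥ 120 − 88ρ
ρ ≥ 37/88.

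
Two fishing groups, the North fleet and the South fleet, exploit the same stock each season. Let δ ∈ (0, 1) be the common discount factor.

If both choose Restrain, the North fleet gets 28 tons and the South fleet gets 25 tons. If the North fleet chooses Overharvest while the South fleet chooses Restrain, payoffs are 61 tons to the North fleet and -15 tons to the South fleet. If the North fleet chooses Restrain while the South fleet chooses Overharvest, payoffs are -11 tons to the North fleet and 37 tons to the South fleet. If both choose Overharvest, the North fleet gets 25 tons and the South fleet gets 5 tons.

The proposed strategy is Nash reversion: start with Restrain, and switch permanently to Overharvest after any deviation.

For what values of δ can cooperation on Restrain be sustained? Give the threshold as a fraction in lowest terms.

11/12

the North fleet: cooperation gives 28 each period; deviation gives 61 once then 25 forever.
  28/(1−δ) ≥ 61 + 25δ/(1−δ) ⇒ δ ≥ 33/36 = 11/12.
the South fleet: cooperation gives 25 each period; deviation gives 37 once then 5 forever.
  δ ≥ 12/32 = 3/8.
Both must hold, so the binding constraint is the North fleet's: δ ≥ 11/12.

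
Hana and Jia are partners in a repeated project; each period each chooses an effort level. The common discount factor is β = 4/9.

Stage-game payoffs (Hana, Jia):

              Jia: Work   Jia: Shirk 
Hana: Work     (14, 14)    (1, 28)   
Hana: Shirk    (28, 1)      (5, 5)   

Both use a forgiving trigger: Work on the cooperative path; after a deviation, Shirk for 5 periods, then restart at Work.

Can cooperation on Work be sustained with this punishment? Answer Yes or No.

IC: β+…+β^5 ≥ (28−14)/(14−5) = 14/9.
At β = 4/9: partial sum = 0.7861 < 1.5556. Cooperation not sustainable.

No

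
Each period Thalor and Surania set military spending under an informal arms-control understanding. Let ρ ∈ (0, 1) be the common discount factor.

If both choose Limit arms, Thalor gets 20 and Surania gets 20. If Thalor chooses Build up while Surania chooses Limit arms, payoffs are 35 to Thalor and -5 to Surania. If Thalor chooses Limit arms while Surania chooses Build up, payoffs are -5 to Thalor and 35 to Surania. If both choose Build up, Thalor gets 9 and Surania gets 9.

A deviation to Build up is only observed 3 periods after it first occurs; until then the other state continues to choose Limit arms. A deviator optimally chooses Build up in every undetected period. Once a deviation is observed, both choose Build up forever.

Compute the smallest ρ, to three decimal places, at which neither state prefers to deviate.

The best deviation is to choose Build up for all 3 undetected periods, earning 35 each, then 9 forever once detected.
Deviation value: 35(1−ρ^3)/(1−ρ) + 9ρ^3/(1−ρ); cooperation value: 20/(1−ρ).
IC: 20 ≥ 35(1−ρ^3) + 9ρ^3 = 35 − 26ρ^3.
So ρ^3 ≥ 15/26, giving ρ ≥ (15/26)^(1/3) ≈ 0.832.

0.832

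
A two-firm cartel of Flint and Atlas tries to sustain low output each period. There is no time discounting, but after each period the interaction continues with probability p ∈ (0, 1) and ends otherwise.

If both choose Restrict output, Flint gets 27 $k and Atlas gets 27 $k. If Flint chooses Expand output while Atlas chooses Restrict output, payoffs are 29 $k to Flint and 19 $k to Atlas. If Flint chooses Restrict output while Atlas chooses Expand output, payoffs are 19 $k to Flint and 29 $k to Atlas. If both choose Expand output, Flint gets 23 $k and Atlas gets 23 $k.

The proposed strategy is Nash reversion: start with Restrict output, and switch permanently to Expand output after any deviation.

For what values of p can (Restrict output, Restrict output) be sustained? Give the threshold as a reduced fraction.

1/3

With no time discounting, the continuation probability p plays the role of the discount factor.
Grim-trigger IC: 27/(1−p) ≥ 29 + 23p/(1−p) ⇒ p ≥ (29−27)/(29−23) = 1/3.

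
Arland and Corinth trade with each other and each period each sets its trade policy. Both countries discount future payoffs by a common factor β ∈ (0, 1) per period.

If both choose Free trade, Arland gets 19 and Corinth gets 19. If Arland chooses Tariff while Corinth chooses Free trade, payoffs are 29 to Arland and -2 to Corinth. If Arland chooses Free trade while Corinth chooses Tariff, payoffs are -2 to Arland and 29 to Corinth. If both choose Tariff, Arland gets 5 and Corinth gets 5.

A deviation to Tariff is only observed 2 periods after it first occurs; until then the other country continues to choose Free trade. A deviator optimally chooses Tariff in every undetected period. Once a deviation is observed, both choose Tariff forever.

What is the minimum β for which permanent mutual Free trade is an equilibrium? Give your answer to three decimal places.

Deviating for the 2 undetected periods gains 29−19 = 10 per period over cooperation, then loses 19−5 = 14 per period forever once punishment starts.
Gain: 10(1 + β + … + β^1); loss: 14·β^2/(1−β).
No profitable deviation ⇔ 10(1−β^2) ≤ 14·β^2, i.e. β^2 ≥ 10/(10+14) = 5/12.
Hence β ≥ (5/12)^(1/2) ≈ 0.645.

0.645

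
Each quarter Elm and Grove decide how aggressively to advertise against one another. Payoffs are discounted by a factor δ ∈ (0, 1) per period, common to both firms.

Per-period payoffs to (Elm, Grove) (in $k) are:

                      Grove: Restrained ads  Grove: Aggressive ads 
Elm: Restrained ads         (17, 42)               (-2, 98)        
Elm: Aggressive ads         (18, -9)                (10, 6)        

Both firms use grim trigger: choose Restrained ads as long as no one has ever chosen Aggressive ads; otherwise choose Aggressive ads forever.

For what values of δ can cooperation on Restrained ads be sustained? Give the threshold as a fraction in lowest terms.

14/23

For Elm: deviation gain 18−17 = 1, per-period punishment loss 17−10 = 7. IC gives δ ≥ 1/8.
For Grove: gain 56, loss 36 per period, so δ ≥ 56/92 = 14/23.
The tighter constraint is Grove's, so cooperation needs δ ≥ 14/23.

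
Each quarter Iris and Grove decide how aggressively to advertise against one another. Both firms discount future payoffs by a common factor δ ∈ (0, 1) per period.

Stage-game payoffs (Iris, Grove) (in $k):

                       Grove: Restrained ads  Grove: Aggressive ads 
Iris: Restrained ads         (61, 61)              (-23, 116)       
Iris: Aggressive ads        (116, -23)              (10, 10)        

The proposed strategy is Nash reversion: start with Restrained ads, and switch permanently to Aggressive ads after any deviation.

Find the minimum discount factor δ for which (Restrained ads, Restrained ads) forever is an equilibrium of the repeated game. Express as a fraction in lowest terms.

55/106

61/(1−δ) ≥ 116 + 10δ/(1−δ)
61 ≥ 116 − 106δ
δ ≥ 55/106.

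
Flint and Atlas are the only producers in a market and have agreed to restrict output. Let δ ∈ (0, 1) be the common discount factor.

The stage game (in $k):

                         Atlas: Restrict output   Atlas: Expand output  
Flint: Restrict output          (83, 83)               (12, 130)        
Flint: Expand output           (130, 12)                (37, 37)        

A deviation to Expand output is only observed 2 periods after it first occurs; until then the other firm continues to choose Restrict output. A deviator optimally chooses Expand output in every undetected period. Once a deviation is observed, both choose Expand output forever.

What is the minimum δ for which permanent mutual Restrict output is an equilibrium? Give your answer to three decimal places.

Deviating for the 2 undetected periods gains 130−83 = 47 per period over cooperation, then loses 83−37 = 46 per period forever once punishment starts.
Gain: 47(1 + δ + … + δ^1); loss: 46·δ^2/(1−δ).
No profitable deviation ⇔ 47(1−δ^2) ≤ 46·δ^2, i.e. δ^2 ≥ 47/(47+46) = 47/93.
Hence δ ≥ (47/93)^(1/2) ≈ 0.711.

0.711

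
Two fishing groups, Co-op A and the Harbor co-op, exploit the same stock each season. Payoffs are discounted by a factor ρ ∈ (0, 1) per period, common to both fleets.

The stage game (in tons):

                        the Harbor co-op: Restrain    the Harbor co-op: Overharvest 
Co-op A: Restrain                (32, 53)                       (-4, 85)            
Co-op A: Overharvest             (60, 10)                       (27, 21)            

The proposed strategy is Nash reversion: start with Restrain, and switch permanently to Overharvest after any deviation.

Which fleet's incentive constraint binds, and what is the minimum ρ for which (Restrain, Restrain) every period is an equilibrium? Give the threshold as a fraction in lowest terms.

Co-op A; ρ ≥ 28/33

Co-op A: cooperation gives 32 each period; deviation gives 60 once then 27 forever.
  32/(1−ρ) ≥ 60 + 27ρ/(1−ρ) ⇒ ρ ≥ 28/33.
the Harbor co-op: cooperation gives 53 each period; deviation gives 85 once then 21 forever.
  ρ ≥ 32/64 = 1/2.
Both must hold, so the binding constraint is Co-op A's: ρ ≥ 28/33.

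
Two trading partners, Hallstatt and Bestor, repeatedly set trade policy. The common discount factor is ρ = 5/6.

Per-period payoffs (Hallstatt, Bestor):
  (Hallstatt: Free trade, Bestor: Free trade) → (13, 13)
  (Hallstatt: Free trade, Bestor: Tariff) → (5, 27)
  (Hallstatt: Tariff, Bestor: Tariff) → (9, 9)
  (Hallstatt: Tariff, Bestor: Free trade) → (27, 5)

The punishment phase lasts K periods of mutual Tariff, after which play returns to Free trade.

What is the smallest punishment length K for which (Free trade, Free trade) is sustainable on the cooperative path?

7

No profitable deviation requires (13−9)(ρ+…+ρ^K) ≥ 27−13, i.e. ρ+…+ρ^K ≥ 7/2 ≈ 3.5000.
With ρ = 5/6, the partial sums are K=1: 0.8333, K=2: 1.5278, …, K=5: 2.9906, K=6: 3.3255, K=7: 3.6046.
K = 7 is the first length at which the sum reaches 3.5000.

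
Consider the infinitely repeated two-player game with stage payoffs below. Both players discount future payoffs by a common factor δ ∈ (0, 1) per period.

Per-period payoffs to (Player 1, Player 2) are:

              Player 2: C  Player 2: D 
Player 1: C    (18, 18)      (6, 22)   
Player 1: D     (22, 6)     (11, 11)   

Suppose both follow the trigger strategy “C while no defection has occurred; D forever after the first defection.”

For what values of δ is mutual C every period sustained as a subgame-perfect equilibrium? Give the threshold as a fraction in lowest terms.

18/(1−δ) ≥ 22 + 11δ/(1−δ)
18 ≥ 22 − 11δ
δ ≥ 4/11.

4/11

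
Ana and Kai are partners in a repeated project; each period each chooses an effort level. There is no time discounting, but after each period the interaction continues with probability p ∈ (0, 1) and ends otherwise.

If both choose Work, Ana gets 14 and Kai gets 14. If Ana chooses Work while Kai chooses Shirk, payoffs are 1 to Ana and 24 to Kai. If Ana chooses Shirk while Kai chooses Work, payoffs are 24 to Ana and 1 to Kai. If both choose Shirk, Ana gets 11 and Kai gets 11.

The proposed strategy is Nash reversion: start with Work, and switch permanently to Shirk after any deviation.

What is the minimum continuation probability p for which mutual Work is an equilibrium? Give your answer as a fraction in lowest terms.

With no time discounting, the continuation probability p plays the role of the discount factor.
Grim-trigger IC: 14/(1−p) ≥ 24 + 11p/(1−p) ⇒ p ≥ (24−14)/(24−11) = 10/13.

10/13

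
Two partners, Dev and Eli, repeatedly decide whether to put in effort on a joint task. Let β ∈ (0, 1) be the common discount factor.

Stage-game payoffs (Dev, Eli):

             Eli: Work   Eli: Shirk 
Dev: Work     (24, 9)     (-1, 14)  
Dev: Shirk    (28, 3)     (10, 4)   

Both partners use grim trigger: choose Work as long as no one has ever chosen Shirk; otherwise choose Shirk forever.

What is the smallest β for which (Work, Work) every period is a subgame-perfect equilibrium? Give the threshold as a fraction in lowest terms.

Dev: cooperation gives 24 each period; deviation gives 28 once then 10 forever.
  24/(1−β) ≥ 28 + 10β/(1−β) ⇒ β ≥ 4/18 = 2/9.
Eli: cooperation gives 9 each period; deviation gives 14 once then 4 forever.
  β ≥ 5/10 = 1/2.
Both must hold, so the binding constraint is Eli's: β ≥ 1/2.

1/2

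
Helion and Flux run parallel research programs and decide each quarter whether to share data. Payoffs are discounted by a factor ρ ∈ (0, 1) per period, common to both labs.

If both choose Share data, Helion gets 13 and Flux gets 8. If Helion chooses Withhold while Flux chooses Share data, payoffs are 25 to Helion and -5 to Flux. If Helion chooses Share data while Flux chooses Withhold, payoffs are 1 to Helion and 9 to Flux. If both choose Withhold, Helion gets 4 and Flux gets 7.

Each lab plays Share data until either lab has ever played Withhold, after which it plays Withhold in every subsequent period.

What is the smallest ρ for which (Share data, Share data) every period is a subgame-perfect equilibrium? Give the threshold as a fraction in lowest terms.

4/7

Helion: cooperation gives 13 each period; deviation gives 25 once then 4 forever.
  13/(1−ρ) ≥ 25 + 4ρ/(1−ρ) ⇒ ρ ≥ 12/21 = 4/7.
Flux: cooperation gives 8 each period; deviation gives 9 once then 7 forever.
  ρ ≥ 1/2.
Both must hold, so the binding constraint is Helion's: ρ ≥ 4/7.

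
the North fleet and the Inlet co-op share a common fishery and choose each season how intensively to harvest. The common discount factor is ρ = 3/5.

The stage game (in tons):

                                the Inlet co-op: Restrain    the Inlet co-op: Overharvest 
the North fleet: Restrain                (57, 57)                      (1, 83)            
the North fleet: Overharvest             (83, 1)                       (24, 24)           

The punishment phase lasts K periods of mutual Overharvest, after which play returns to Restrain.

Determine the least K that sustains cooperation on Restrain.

2

No profitable deviation requires (57−24)(ρ+…+ρ^K) ≥ 83−57, i.e. ρ+…+ρ^K ≥ 26/33 ≈ 0.7879.
With ρ = 3/5, the partial sums are K=1: 0.6000, K=2: 0.9600.
K = 2 is the first length at which the sum reaches 0.7879.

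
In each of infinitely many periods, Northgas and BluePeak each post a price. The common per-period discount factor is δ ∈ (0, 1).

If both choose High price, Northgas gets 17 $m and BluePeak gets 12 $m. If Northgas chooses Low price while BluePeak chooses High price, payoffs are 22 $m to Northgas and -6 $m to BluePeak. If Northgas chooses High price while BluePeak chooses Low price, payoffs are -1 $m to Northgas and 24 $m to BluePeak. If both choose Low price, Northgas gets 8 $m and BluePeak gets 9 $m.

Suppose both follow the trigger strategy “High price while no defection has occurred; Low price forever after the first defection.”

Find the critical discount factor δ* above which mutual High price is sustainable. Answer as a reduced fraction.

4/5

Northgas's threshold: (22−17)/(22−8) = 5/14.
BluePeak's threshold: (24−12)/(24−9) = 4/5.
5/14 < 4/5, so BluePeak binds and δ* = 4/5.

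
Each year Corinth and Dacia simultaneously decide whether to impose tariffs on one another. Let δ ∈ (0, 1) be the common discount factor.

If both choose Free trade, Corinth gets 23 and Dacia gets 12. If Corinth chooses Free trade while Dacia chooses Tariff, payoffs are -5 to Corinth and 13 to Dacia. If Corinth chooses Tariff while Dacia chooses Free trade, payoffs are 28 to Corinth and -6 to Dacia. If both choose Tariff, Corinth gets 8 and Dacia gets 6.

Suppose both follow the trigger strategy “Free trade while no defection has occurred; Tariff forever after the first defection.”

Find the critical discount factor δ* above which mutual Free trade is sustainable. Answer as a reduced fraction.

For Corinth: deviation gain 28−23 = 5, per-period punishment loss 23−8 = 15. IC gives δ ≥ 5/20 = 1/4.
For Dacia: gain 1, loss 6 per period, so δ ≥ 1/7.
The tighter constraint is Corinth's, so cooperation needs δ ≥ 1/4.

1/4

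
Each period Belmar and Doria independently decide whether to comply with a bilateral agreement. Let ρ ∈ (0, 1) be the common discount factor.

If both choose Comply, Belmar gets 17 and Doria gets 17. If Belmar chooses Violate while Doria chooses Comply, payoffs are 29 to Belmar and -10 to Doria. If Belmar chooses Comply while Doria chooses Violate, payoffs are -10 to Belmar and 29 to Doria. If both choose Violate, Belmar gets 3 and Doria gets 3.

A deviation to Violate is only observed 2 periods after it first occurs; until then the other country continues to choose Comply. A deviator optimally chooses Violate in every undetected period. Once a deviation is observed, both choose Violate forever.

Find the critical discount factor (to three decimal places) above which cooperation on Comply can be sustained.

0.679

A deviator earns 29 for 2 periods, then 3 forever; cooperating earns 17 forever. Multiplying the IC by (1−ρ):
17 ≥ 29(1−ρ^2) + 3ρ^2, so 26·ρ^2 ≥ 12 and ρ^2 ≥ 6/13.
ρ ≥ (6/13)^(1/2) ≈ 0.679.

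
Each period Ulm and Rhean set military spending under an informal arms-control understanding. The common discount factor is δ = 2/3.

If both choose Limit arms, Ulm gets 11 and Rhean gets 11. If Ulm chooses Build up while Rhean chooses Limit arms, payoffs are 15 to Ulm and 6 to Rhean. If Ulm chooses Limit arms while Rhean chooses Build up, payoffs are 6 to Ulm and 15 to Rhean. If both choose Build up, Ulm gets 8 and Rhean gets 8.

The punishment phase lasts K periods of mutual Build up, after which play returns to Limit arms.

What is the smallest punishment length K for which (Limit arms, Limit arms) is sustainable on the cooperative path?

3

IC: δ(1−δ^K)/(1−δ) ≥ (15−11)/(11−8) = 4/3.
With δ = 2/3: need 1 − δ^K ≥ 4/3·(1−2/3)/(2/3), i.e. δ^K ≤ 0.3333.
Since (2/3)^2 = 0.4444 and (2/3)^3 = 0.2963, the smallest such K is 3.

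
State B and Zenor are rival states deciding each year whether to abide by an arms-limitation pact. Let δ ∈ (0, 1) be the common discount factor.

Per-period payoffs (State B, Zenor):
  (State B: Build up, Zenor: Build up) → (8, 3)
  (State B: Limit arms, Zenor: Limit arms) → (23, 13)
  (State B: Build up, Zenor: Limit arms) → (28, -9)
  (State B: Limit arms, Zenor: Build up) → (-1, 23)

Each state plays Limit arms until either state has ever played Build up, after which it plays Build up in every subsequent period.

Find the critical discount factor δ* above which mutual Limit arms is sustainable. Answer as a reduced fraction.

State B: cooperation gives 23 each period; deviation gives 28 once then 8 forever.
  23/(1−δ) ≥ 28 + 8δ/(1−δ) ⇒ δ ≥ 5/20 = 1/4.
Zenor: cooperation gives 13 each period; deviation gives 23 once then 3 forever.
  δ ≥ 10/20 = 1/2.
Both must hold, so the binding constraint is Zenor's: δ ≥ 1/2.

1/2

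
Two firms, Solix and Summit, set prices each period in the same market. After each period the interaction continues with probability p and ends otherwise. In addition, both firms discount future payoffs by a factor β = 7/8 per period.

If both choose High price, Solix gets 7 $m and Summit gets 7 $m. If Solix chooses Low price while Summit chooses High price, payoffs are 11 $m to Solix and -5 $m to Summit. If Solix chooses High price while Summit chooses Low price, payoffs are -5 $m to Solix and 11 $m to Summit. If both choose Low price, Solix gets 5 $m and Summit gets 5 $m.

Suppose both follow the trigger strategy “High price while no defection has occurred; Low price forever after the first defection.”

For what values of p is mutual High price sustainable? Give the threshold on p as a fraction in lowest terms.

Expected continuation weight on next period's payoff is β·p = 7/8·p, which plays the role of the discount factor.
Cooperation requires 7/8·p ≥ (11−7)/(11−5) = 2/3, hence p ≥ 16/21.

16/21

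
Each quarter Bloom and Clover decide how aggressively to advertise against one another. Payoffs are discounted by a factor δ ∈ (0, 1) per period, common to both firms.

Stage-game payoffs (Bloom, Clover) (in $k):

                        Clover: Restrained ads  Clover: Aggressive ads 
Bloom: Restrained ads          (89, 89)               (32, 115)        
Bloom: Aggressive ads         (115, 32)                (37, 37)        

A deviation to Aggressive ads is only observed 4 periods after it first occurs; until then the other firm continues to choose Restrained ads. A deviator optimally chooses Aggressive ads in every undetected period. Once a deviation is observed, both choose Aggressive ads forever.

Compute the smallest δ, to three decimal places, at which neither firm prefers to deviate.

A deviator earns 115 for 4 periods, then 37 forever; cooperating earns 89 forever. Multiplying the IC by (1−δ):
89 ≥ 115(1−δ^4) + 37δ^4, so 78·δ^4 ≥ 26 and δ^4 ≥ 1/3.
δ ≥ (1/3)^(1/4) ≈ 0.760.

0.760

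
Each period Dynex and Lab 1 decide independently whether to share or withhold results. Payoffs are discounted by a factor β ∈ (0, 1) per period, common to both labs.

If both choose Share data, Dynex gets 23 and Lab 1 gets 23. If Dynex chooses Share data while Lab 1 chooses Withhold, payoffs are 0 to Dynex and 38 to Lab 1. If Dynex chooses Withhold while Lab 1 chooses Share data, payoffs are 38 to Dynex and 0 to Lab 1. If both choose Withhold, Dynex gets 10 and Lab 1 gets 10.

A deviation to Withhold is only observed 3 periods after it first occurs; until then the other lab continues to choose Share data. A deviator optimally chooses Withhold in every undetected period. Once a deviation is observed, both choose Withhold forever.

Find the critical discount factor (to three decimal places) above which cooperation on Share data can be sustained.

Deviating for the 3 undetected periods gains 38−23 = 15 per period over cooperation, then loses 23−10 = 13 per period forever once punishment starts.
Gain: 15(1 + β + … + β^2); loss: 13·β^3/(1−β).
No profitable deviation ⇔ 15(1−β^3) ≤ 13·β^3, i.e. β^3 ≥ 15/(15+13) = 15/28.
Hence β ≥ (15/28)^(1/3) ≈ 0.812.

0.812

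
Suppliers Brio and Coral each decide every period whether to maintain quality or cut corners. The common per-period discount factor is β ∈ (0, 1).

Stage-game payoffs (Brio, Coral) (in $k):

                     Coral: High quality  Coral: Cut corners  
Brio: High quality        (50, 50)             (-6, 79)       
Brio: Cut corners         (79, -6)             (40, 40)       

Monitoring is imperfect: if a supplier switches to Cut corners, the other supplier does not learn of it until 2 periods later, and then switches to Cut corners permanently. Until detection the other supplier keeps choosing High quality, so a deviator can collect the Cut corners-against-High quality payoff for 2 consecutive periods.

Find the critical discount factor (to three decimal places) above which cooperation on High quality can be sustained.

The best deviation is to choose Cut corners for all 2 undetected periods, earning 79 each, then 40 forever once detected.
Deviation value: 79(1−β^2)/(1−β) + 40β^2/(1−β); cooperation value: 50/(1−β).
IC: 50 ≥ 79(1−β^2) + 40β^2 = 79 − 39β^2.
So β^2 ≥ 29/39, giving β ≥ (29/39)^(1/2) ≈ 0.862.

0.862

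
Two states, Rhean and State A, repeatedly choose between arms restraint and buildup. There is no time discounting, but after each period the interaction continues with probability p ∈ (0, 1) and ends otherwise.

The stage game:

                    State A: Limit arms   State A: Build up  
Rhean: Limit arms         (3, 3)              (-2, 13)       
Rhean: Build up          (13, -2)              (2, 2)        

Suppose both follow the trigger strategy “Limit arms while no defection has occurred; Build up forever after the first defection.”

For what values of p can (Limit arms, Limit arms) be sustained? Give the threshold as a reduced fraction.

Expected cooperation value is 3 + p·3 + p²·3 + … = 3/(1−p); deviation gives 13 + p·2/(1−p).
3 ≥ 13(1−p) + 2p ⇒ 11p ≥ 10 ⇒ p ≥ 10/11.

10/11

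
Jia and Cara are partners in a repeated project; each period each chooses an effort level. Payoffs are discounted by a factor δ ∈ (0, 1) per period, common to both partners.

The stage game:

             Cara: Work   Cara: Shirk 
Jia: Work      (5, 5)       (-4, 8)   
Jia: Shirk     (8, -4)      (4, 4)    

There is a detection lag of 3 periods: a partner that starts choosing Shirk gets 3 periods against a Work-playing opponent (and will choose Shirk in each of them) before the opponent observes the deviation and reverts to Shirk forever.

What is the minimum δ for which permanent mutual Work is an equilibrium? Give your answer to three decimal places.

The best deviation is to choose Shirk for all 3 undetected periods, earning 8 each, then 4 forever once detected.
Deviation value: 8(1−δ^3)/(1−δ) + 4δ^3/(1−δ); cooperation value: 5/(1−δ).
IC: 5 ≥ 8(1−δ^3) + 4δ^3 = 8 − 4δ^3.
So δ^3 ≥ 3/4, giving δ ≥ (3/4)^(1/3) ≈ 0.909.

0.909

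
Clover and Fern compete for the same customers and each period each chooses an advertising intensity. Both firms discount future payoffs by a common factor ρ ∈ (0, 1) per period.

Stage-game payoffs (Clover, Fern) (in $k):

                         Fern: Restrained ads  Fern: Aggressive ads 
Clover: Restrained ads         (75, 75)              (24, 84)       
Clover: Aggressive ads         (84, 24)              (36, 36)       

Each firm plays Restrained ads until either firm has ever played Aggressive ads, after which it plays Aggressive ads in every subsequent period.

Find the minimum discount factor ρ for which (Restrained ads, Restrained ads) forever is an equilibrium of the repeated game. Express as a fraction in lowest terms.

One-period gain from deviating is 84 − 75 = 9. The loss is 75 − 36 = 39 in every subsequent period, with present value 39·ρ/(1−ρ).
Deviation is unprofitable when 39·ρ/(1−ρ) ≥ 9, i.e. ρ/(1−ρ) ≥ 3/13.
Equivalently ρ ≥ 9/(9+39) = 3/16.

3/16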